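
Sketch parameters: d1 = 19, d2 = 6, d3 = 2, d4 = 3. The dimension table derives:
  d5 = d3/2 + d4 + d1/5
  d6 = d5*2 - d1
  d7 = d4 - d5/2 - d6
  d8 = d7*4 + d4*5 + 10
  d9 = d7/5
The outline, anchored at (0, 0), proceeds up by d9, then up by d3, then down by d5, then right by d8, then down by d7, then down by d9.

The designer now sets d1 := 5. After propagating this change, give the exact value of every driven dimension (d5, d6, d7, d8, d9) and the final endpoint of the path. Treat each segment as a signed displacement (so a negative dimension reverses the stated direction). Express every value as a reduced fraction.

Apply edit: d1 := 5
  d5 = d3/2 + d4 + d1/5 = 5
  d6 = d5*2 - d1 = 5
  d7 = d4 - d5/2 - d6 = -9/2
  d8 = d7*4 + d4*5 + 10 = 7
  d9 = d7/5 = -9/10
Walk from origin (0, 0):
  seg 1: up by d9 = -9/10 → (0, -9/10)
  seg 2: up by d3 = 2 → (0, 11/10)
  seg 3: down by d5 = 5 → (0, -39/10)
  seg 4: right by d8 = 7 → (7, -39/10)
  seg 5: down by d7 = -9/2 → (7, 3/5)
  seg 6: down by d9 = -9/10 → (7, 3/2)

d5 = 5
d6 = 5
d7 = -9/2
d8 = 7
d9 = -9/10
endpoint = (7, 3/2)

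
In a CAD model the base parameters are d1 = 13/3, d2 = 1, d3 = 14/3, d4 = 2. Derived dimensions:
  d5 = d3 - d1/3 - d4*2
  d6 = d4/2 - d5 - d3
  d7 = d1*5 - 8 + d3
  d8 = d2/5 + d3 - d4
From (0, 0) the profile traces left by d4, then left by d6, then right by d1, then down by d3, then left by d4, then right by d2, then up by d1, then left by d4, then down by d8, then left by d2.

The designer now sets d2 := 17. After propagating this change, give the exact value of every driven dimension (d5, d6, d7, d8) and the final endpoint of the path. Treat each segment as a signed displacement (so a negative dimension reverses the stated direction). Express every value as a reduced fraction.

Apply edit: d2 := 17
  d5 = d3 - d1/3 - d4*2 = -7/9
  d6 = d4/2 - d5 - d3 = -26/9
  d7 = d1*5 - 8 + d3 = 55/3
  d8 = d2/5 + d3 - d4 = 91/15
Walk from origin (0, 0):
  seg 1: left by d4 = 2 → (-2, 0)
  seg 2: left by d6 = -26/9 → (8/9, 0)
  seg 3: right by d1 = 13/3 → (47/9, 0)
  seg 4: down by d3 = 14/3 → (47/9, -14/3)
  seg 5: left by d4 = 2 → (29/9, -14/3)
  seg 6: right by d2 = 17 → (182/9, -14/3)
  seg 7: up by d1 = 13/3 → (182/9, -1/3)
  seg 8: left by d4 = 2 → (164/9, -1/3)
  seg 9: down by d8 = 91/15 → (164/9, -32/5)
  seg 10: left by d2 = 17 → (11/9, -32/5)

d5 = -7/9
d6 = -26/9
d7 = 55/3
d8 = 91/15
endpoint = (11/9, -32/5)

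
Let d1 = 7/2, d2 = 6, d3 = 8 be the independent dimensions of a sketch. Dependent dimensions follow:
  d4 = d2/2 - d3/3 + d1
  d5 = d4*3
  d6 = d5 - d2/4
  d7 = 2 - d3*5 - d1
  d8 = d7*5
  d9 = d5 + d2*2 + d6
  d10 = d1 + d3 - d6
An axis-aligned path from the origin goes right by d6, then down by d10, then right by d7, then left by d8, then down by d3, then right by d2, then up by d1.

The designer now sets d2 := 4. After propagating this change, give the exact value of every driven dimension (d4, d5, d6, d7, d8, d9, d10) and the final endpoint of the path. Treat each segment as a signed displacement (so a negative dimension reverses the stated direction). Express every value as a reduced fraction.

d4 = 17/6
d5 = 17/2
d6 = 15/2
d7 = -83/2
d8 = -415/2
d9 = 24
d10 = 4
endpoint = (355/2, -17/2)

Apply edit: d2 := 4
  d4 = d2/2 - d3/3 + d1 = 17/6
  d5 = d4*3 = 17/2
  d6 = d5 - d2/4 = 15/2
  d7 = 2 - d3*5 - d1 = -83/2
  d8 = d7*5 = -415/2
  d9 = d5 + d2*2 + d6 = 24
  d10 = d1 + d3 - d6 = 4
Walk from origin (0, 0):
  seg 1: right by d6 = 15/2 → (15/2, 0)
  seg 2: down by d10 = 4 → (15/2, -4)
  seg 3: right by d7 = -83/2 → (-34, -4)
  seg 4: left by d8 = -415/2 → (347/2, -4)
  seg 5: down by d3 = 8 → (347/2, -12)
  seg 6: right by d2 = 4 → (355/2, -12)
  seg 7: up by d1 = 7/2 → (355/2, -17/2)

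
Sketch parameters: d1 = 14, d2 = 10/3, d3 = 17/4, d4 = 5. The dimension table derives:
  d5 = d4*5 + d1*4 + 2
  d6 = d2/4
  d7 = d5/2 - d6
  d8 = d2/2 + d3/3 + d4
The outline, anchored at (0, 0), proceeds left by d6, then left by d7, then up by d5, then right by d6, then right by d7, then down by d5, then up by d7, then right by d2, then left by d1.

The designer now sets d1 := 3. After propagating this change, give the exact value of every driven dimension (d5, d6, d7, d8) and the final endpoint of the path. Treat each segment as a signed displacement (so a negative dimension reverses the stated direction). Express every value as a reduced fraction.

d5 = 39
d6 = 5/6
d7 = 56/3
d8 = 97/12
endpoint = (1/3, 56/3)

Apply edit: d1 := 3
  d5 = d4*5 + d1*4 + 2 = 39
  d6 = d2/4 = 5/6
  d7 = d5/2 - d6 = 56/3
  d8 = d2/2 + d3/3 + d4 = 97/12
Walk from origin (0, 0):
  seg 1: left by d6 = 5/6 → (-5/6, 0)
  seg 2: left by d7 = 56/3 → (-39/2, 0)
  seg 3: up by d5 = 39 → (-39/2, 39)
  seg 4: right by d6 = 5/6 → (-56/3, 39)
  seg 5: right by d7 = 56/3 → (0, 39)
  seg 6: down by d5 = 39 → (0, 0)
  seg 7: up by d7 = 56/3 → (0, 56/3)
  seg 8: right by d2 = 10/3 → (10/3, 56/3)
  seg 9: left by d1 = 3 → (1/3, 56/3)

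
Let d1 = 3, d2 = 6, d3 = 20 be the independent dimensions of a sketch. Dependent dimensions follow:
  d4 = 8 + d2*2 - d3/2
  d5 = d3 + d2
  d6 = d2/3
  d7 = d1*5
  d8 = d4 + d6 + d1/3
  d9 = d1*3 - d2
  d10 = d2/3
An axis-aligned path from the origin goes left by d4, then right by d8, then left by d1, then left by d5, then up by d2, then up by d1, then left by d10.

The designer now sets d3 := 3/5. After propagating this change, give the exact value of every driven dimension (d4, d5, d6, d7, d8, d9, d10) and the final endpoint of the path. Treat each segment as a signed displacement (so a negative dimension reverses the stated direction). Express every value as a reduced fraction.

d4 = 197/10
d5 = 33/5
d6 = 2
d7 = 15
d8 = 227/10
d9 = 3
d10 = 2
endpoint = (-43/5, 9)

Apply edit: d3 := 3/5
  d4 = 8 + d2*2 - d3/2 = 197/10
  d5 = d3 + d2 = 33/5
  d6 = d2/3 = 2
  d7 = d1*5 = 15
  d8 = d4 + d6 + d1/3 = 227/10
  d9 = d1*3 - d2 = 3
  d10 = d2/3 = 2
Walk from origin (0, 0):
  seg 1: left by d4 = 197/10 → (-197/10, 0)
  seg 2: right by d8 = 227/10 → (3, 0)
  seg 3: left by d1 = 3 → (0, 0)
  seg 4: left by d5 = 33/5 → (-33/5, 0)
  seg 5: up by d2 = 6 → (-33/5, 6)
  seg 6: up by d1 = 3 → (-33/5, 9)
  seg 7: left by d10 = 2 → (-43/5, 9)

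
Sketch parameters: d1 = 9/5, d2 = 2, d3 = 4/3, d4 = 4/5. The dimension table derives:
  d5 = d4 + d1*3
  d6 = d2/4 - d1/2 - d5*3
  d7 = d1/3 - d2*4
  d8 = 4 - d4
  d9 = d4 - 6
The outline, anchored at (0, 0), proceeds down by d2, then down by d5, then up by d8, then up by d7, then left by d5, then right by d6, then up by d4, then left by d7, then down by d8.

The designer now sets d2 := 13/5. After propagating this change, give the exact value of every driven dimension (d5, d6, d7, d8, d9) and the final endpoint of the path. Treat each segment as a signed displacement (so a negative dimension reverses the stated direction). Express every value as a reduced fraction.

Apply edit: d2 := 13/5
  d5 = d4 + d1*3 = 31/5
  d6 = d2/4 - d1/2 - d5*3 = -377/20
  d7 = d1/3 - d2*4 = -49/5
  d8 = 4 - d4 = 16/5
  d9 = d4 - 6 = -26/5
Walk from origin (0, 0):
  seg 1: down by d2 = 13/5 → (0, -13/5)
  seg 2: down by d5 = 31/5 → (0, -44/5)
  seg 3: up by d8 = 16/5 → (0, -28/5)
  seg 4: up by d7 = -49/5 → (0, -77/5)
  seg 5: left by d5 = 31/5 → (-31/5, -77/5)
  seg 6: right by d6 = -377/20 → (-501/20, -77/5)
  seg 7: up by d4 = 4/5 → (-501/20, -73/5)
  seg 8: left by d7 = -49/5 → (-61/4, -73/5)
  seg 9: down by d8 = 16/5 → (-61/4, -89/5)

d5 = 31/5
d6 = -377/20
d7 = -49/5
d8 = 16/5
d9 = -26/5
endpoint = (-61/4, -89/5)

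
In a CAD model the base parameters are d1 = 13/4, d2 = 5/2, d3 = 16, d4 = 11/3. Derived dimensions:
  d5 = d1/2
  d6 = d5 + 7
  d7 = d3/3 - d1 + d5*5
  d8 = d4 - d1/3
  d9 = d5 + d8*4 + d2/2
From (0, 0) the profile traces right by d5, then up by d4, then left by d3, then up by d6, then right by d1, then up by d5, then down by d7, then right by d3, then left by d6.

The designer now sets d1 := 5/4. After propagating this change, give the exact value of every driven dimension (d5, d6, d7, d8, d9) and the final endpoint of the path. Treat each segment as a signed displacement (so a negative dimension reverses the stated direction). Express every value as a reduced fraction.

d5 = 5/8
d6 = 61/8
d7 = 173/24
d8 = 13/4
d9 = 119/8
endpoint = (-23/4, 113/24)

Apply edit: d1 := 5/4
  d5 = d1/2 = 5/8
  d6 = d5 + 7 = 61/8
  d7 = d3/3 - d1 + d5*5 = 173/24
  d8 = d4 - d1/3 = 13/4
  d9 = d5 + d8*4 + d2/2 = 119/8
Walk from origin (0, 0):
  seg 1: right by d5 = 5/8 → (5/8, 0)
  seg 2: up by d4 = 11/3 → (5/8, 11/3)
  seg 3: left by d3 = 16 → (-123/8, 11/3)
  seg 4: up by d6 = 61/8 → (-123/8, 271/24)
  seg 5: right by d1 = 5/4 → (-113/8, 271/24)
  seg 6: up by d5 = 5/8 → (-113/8, 143/12)
  seg 7: down by d7 = 173/24 → (-113/8, 113/24)
  seg 8: right by d3 = 16 → (15/8, 113/24)
  seg 9: left by d6 = 61/8 → (-23/4, 113/24)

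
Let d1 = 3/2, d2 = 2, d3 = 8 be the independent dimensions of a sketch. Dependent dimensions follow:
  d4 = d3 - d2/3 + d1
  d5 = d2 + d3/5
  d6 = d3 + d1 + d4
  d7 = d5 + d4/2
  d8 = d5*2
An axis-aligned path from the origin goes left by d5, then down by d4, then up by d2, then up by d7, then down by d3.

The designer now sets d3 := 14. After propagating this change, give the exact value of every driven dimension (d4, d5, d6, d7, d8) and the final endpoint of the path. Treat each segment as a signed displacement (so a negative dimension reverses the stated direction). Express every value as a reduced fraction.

d4 = 89/6
d5 = 24/5
d6 = 91/3
d7 = 733/60
d8 = 48/5
endpoint = (-24/5, -877/60)

Apply edit: d3 := 14
  d4 = d3 - d2/3 + d1 = 89/6
  d5 = d2 + d3/5 = 24/5
  d6 = d3 + d1 + d4 = 91/3
  d7 = d5 + d4/2 = 733/60
  d8 = d5*2 = 48/5
Walk from origin (0, 0):
  seg 1: left by d5 = 24/5 → (-24/5, 0)
  seg 2: down by d4 = 89/6 → (-24/5, -89/6)
  seg 3: up by d2 = 2 → (-24/5, -77/6)
  seg 4: up by d7 = 733/60 → (-24/5, -37/60)
  seg 5: down by d3 = 14 → (-24/5, -877/60)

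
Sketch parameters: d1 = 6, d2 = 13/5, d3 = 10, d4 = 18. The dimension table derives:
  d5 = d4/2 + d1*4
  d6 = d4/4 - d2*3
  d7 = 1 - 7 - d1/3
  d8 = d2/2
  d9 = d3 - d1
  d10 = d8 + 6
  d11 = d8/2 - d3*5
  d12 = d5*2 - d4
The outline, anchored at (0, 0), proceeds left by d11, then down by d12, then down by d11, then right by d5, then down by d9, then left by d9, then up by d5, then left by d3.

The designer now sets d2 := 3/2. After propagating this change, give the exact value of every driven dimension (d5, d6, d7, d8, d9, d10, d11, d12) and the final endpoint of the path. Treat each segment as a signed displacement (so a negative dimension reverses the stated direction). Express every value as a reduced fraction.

d5 = 33
d6 = 0
d7 = -8
d8 = 3/4
d9 = 4
d10 = 27/4
d11 = -397/8
d12 = 48
endpoint = (549/8, 245/8)

Apply edit: d2 := 3/2
  d5 = d4/2 + d1*4 = 33
  d6 = d4/4 - d2*3 = 0
  d7 = 1 - 7 - d1/3 = -8
  d8 = d2/2 = 3/4
  d9 = d3 - d1 = 4
  d10 = d8 + 6 = 27/4
  d11 = d8/2 - d3*5 = -397/8
  d12 = d5*2 - d4 = 48
Walk from origin (0, 0):
  seg 1: left by d11 = -397/8 → (397/8, 0)
  seg 2: down by d12 = 48 → (397/8, -48)
  seg 3: down by d11 = -397/8 → (397/8, 13/8)
  seg 4: right by d5 = 33 → (661/8, 13/8)
  seg 5: down by d9 = 4 → (661/8, -19/8)
  seg 6: left by d9 = 4 → (629/8, -19/8)
  seg 7: up by d5 = 33 → (629/8, 245/8)
  seg 8: left by d3 = 10 → (549/8, 245/8)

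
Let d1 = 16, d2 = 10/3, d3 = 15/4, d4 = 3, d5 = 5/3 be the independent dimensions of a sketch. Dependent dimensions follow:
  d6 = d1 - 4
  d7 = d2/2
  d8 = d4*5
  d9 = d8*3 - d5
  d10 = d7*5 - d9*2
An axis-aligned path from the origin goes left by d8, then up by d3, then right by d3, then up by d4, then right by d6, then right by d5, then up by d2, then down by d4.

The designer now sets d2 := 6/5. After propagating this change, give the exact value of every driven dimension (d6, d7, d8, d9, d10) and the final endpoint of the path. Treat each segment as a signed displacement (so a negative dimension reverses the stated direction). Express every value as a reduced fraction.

Apply edit: d2 := 6/5
  d6 = d1 - 4 = 12
  d7 = d2/2 = 3/5
  d8 = d4*5 = 15
  d9 = d8*3 - d5 = 130/3
  d10 = d7*5 - d9*2 = -251/3
Walk from origin (0, 0):
  seg 1: left by d8 = 15 → (-15, 0)
  seg 2: up by d3 = 15/4 → (-15, 15/4)
  seg 3: right by d3 = 15/4 → (-45/4, 15/4)
  seg 4: up by d4 = 3 → (-45/4, 27/4)
  seg 5: right by d6 = 12 → (3/4, 27/4)
  seg 6: right by d5 = 5/3 → (29/12, 27/4)
  seg 7: up by d2 = 6/5 → (29/12, 159/20)
  seg 8: down by d4 = 3 → (29/12, 99/20)

d6 = 12
d7 = 3/5
d8 = 15
d9 = 130/3
d10 = -251/3
endpoint = (29/12, 99/20)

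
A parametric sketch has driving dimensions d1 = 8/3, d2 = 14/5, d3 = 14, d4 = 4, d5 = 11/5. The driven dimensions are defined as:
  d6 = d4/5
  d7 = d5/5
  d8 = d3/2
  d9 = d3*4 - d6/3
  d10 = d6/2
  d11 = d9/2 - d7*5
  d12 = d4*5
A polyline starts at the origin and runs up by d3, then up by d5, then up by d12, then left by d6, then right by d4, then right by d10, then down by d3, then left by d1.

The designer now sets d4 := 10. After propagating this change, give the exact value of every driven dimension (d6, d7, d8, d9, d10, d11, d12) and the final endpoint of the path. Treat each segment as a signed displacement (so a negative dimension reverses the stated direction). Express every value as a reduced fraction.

Apply edit: d4 := 10
  d6 = d4/5 = 2
  d7 = d5/5 = 11/25
  d8 = d3/2 = 7
  d9 = d3*4 - d6/3 = 166/3
  d10 = d6/2 = 1
  d11 = d9/2 - d7*5 = 382/15
  d12 = d4*5 = 50
Walk from origin (0, 0):
  seg 1: up by d3 = 14 → (0, 14)
  seg 2: up by d5 = 11/5 → (0, 81/5)
  seg 3: up by d12 = 50 → (0, 331/5)
  seg 4: left by d6 = 2 → (-2, 331/5)
  seg 5: right by d4 = 10 → (8, 331/5)
  seg 6: right by d10 = 1 → (9, 331/5)
  seg 7: down by d3 = 14 → (9, 261/5)
  seg 8: left by d1 = 8/3 → (19/3, 261/5)

d6 = 2
d7 = 11/25
d8 = 7
d9 = 166/3
d10 = 1
d11 = 382/15
d12 = 50
endpoint = (19/3, 261/5)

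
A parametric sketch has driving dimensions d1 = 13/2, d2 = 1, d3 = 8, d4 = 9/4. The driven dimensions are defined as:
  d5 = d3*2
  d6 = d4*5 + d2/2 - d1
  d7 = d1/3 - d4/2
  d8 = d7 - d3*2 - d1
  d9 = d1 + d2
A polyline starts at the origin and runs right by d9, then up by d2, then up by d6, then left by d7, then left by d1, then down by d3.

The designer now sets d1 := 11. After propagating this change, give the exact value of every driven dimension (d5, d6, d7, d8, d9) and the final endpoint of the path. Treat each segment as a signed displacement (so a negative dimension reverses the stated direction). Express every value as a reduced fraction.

d5 = 16
d6 = 3/4
d7 = 61/24
d8 = -587/24
d9 = 12
endpoint = (-37/24, -25/4)

Apply edit: d1 := 11
  d5 = d3*2 = 16
  d6 = d4*5 + d2/2 - d1 = 3/4
  d7 = d1/3 - d4/2 = 61/24
  d8 = d7 - d3*2 - d1 = -587/24
  d9 = d1 + d2 = 12
Walk from origin (0, 0):
  seg 1: right by d9 = 12 → (12, 0)
  seg 2: up by d2 = 1 → (12, 1)
  seg 3: up by d6 = 3/4 → (12, 7/4)
  seg 4: left by d7 = 61/24 → (227/24, 7/4)
  seg 5: left by d1 = 11 → (-37/24, 7/4)
  seg 6: down by d3 = 8 → (-37/24, -25/4)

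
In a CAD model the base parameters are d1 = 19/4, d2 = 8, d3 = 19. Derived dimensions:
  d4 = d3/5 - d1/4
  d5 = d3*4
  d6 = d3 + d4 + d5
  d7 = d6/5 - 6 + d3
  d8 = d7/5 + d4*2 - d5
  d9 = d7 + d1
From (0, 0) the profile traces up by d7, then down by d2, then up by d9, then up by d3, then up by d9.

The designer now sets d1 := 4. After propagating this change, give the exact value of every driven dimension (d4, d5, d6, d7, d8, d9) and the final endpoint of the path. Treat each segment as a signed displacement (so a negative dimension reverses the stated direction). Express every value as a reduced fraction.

Apply edit: d1 := 4
  d4 = d3/5 - d1/4 = 14/5
  d5 = d3*4 = 76
  d6 = d3 + d4 + d5 = 489/5
  d7 = d6/5 - 6 + d3 = 814/25
  d8 = d7/5 + d4*2 - d5 = -7986/125
  d9 = d7 + d1 = 914/25
Walk from origin (0, 0):
  seg 1: up by d7 = 814/25 → (0, 814/25)
  seg 2: down by d2 = 8 → (0, 614/25)
  seg 3: up by d9 = 914/25 → (0, 1528/25)
  seg 4: up by d3 = 19 → (0, 2003/25)
  seg 5: up by d9 = 914/25 → (0, 2917/25)

d4 = 14/5
d5 = 76
d6 = 489/5
d7 = 814/25
d8 = -7986/125
d9 = 914/25
endpoint = (0, 2917/25)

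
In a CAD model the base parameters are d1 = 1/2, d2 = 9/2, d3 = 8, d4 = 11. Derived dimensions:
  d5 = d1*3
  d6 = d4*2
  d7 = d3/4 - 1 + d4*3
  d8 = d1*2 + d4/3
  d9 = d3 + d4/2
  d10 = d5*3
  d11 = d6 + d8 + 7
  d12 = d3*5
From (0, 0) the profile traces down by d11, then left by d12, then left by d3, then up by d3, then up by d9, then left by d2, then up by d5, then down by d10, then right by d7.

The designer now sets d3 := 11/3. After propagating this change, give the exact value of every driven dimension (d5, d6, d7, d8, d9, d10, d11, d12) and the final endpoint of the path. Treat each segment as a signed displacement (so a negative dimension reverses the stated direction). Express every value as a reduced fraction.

Apply edit: d3 := 11/3
  d5 = d1*3 = 3/2
  d6 = d4*2 = 22
  d7 = d3/4 - 1 + d4*3 = 395/12
  d8 = d1*2 + d4/3 = 14/3
  d9 = d3 + d4/2 = 55/6
  d10 = d5*3 = 9/2
  d11 = d6 + d8 + 7 = 101/3
  d12 = d3*5 = 55/3
Walk from origin (0, 0):
  seg 1: down by d11 = 101/3 → (0, -101/3)
  seg 2: left by d12 = 55/3 → (-55/3, -101/3)
  seg 3: left by d3 = 11/3 → (-22, -101/3)
  seg 4: up by d3 = 11/3 → (-22, -30)
  seg 5: up by d9 = 55/6 → (-22, -125/6)
  seg 6: left by d2 = 9/2 → (-53/2, -125/6)
  seg 7: up by d5 = 3/2 → (-53/2, -58/3)
  seg 8: down by d10 = 9/2 → (-53/2, -143/6)
  seg 9: right by d7 = 395/12 → (77/12, -143/6)

d5 = 3/2
d6 = 22
d7 = 395/12
d8 = 14/3
d9 = 55/6
d10 = 9/2
d11 = 101/3
d12 = 55/3
endpoint = (77/12, -143/6)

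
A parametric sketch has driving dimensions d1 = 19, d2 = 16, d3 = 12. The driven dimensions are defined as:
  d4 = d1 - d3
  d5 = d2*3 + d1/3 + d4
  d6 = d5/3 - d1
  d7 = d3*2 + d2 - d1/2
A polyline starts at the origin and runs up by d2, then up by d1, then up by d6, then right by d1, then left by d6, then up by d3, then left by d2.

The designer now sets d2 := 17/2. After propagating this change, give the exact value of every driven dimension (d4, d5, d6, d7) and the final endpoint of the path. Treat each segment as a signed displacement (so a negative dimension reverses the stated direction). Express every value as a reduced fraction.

d4 = 7
d5 = 233/6
d6 = -109/18
d7 = 23
endpoint = (149/9, 301/9)

Apply edit: d2 := 17/2
  d4 = d1 - d3 = 7
  d5 = d2*3 + d1/3 + d4 = 233/6
  d6 = d5/3 - d1 = -109/18
  d7 = d3*2 + d2 - d1/2 = 23
Walk from origin (0, 0):
  seg 1: up by d2 = 17/2 → (0, 17/2)
  seg 2: up by d1 = 19 → (0, 55/2)
  seg 3: up by d6 = -109/18 → (0, 193/9)
  seg 4: right by d1 = 19 → (19, 193/9)
  seg 5: left by d6 = -109/18 → (451/18, 193/9)
  seg 6: up by d3 = 12 → (451/18, 301/9)
  seg 7: left by d2 = 17/2 → (149/9, 301/9)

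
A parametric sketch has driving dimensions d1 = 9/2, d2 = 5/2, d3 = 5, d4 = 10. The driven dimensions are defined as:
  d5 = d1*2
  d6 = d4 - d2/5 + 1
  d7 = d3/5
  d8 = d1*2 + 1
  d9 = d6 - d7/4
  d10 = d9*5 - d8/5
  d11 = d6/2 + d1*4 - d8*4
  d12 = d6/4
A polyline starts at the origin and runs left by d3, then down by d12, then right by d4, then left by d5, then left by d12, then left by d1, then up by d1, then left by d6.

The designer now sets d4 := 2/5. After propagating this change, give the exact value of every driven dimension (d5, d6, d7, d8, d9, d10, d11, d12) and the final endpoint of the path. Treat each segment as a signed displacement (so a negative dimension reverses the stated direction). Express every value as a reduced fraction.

Apply edit: d4 := 2/5
  d5 = d1*2 = 9
  d6 = d4 - d2/5 + 1 = 9/10
  d7 = d3/5 = 1
  d8 = d1*2 + 1 = 10
  d9 = d6 - d7/4 = 13/20
  d10 = d9*5 - d8/5 = 5/4
  d11 = d6/2 + d1*4 - d8*4 = -431/20
  d12 = d6/4 = 9/40
Walk from origin (0, 0):
  seg 1: left by d3 = 5 → (-5, 0)
  seg 2: down by d12 = 9/40 → (-5, -9/40)
  seg 3: right by d4 = 2/5 → (-23/5, -9/40)
  seg 4: left by d5 = 9 → (-68/5, -9/40)
  seg 5: left by d12 = 9/40 → (-553/40, -9/40)
  seg 6: left by d1 = 9/2 → (-733/40, -9/40)
  seg 7: up by d1 = 9/2 → (-733/40, 171/40)
  seg 8: left by d6 = 9/10 → (-769/40, 171/40)

d5 = 9
d6 = 9/10
d7 = 1
d8 = 10
d9 = 13/20
d10 = 5/4
d11 = -431/20
d12 = 9/40
endpoint = (-769/40, 171/40)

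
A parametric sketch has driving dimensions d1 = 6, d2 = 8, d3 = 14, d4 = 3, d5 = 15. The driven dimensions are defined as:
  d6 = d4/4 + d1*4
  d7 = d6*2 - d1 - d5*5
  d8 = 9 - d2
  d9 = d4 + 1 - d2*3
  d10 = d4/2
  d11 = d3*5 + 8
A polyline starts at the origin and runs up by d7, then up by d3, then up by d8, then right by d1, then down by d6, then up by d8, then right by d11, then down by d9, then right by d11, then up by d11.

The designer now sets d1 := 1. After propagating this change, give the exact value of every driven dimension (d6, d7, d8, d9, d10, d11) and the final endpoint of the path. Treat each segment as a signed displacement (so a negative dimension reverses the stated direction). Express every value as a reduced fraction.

d6 = 19/4
d7 = -133/2
d8 = 1
d9 = -20
d10 = 3/2
d11 = 78
endpoint = (157, 171/4)

Apply edit: d1 := 1
  d6 = d4/4 + d1*4 = 19/4
  d7 = d6*2 - d1 - d5*5 = -133/2
  d8 = 9 - d2 = 1
  d9 = d4 + 1 - d2*3 = -20
  d10 = d4/2 = 3/2
  d11 = d3*5 + 8 = 78
Walk from origin (0, 0):
  seg 1: up by d7 = -133/2 → (0, -133/2)
  seg 2: up by d3 = 14 → (0, -105/2)
  seg 3: up by d8 = 1 → (0, -103/2)
  seg 4: right by d1 = 1 → (1, -103/2)
  seg 5: down by d6 = 19/4 → (1, -225/4)
  seg 6: up by d8 = 1 → (1, -221/4)
  seg 7: right by d11 = 78 → (79, -221/4)
  seg 8: down by d9 = -20 → (79, -141/4)
  seg 9: right by d11 = 78 → (157, -141/4)
  seg 10: up by d11 = 78 → (157, 171/4)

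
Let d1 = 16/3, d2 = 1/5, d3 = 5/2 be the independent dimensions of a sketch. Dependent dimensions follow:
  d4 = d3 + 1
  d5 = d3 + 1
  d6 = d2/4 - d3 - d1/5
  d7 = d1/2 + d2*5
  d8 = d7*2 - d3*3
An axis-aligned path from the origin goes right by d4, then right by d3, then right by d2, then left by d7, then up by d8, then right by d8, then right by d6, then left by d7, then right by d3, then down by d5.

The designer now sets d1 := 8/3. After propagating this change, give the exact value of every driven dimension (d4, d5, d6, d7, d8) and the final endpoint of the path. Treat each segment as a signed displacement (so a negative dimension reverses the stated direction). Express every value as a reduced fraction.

Apply edit: d1 := 8/3
  d4 = d3 + 1 = 7/2
  d5 = d3 + 1 = 7/2
  d6 = d2/4 - d3 - d1/5 = -179/60
  d7 = d1/2 + d2*5 = 7/3
  d8 = d7*2 - d3*3 = -17/6
Walk from origin (0, 0):
  seg 1: right by d4 = 7/2 → (7/2, 0)
  seg 2: right by d3 = 5/2 → (6, 0)
  seg 3: right by d2 = 1/5 → (31/5, 0)
  seg 4: left by d7 = 7/3 → (58/15, 0)
  seg 5: up by d8 = -17/6 → (58/15, -17/6)
  seg 6: right by d8 = -17/6 → (31/30, -17/6)
  seg 7: right by d6 = -179/60 → (-39/20, -17/6)
  seg 8: left by d7 = 7/3 → (-257/60, -17/6)
  seg 9: right by d3 = 5/2 → (-107/60, -17/6)
  seg 10: down by d5 = 7/2 → (-107/60, -19/3)

d4 = 7/2
d5 = 7/2
d6 = -179/60
d7 = 7/3
d8 = -17/6
endpoint = (-107/60, -19/3)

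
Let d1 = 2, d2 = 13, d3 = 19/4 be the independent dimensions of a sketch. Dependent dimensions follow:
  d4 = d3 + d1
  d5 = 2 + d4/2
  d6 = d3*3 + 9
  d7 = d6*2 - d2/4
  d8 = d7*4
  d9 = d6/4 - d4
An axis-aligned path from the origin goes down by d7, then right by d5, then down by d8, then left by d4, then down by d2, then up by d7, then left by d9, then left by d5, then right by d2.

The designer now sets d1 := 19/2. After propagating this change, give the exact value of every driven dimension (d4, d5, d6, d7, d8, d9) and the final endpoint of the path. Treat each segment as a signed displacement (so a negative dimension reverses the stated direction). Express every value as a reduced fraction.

d4 = 57/4
d5 = 73/8
d6 = 93/4
d7 = 173/4
d8 = 173
d9 = -135/16
endpoint = (115/16, -186)

Apply edit: d1 := 19/2
  d4 = d3 + d1 = 57/4
  d5 = 2 + d4/2 = 73/8
  d6 = d3*3 + 9 = 93/4
  d7 = d6*2 - d2/4 = 173/4
  d8 = d7*4 = 173
  d9 = d6/4 - d4 = -135/16
Walk from origin (0, 0):
  seg 1: down by d7 = 173/4 → (0, -173/4)
  seg 2: right by d5 = 73/8 → (73/8, -173/4)
  seg 3: down by d8 = 173 → (73/8, -865/4)
  seg 4: left by d4 = 57/4 → (-41/8, -865/4)
  seg 5: down by d2 = 13 → (-41/8, -917/4)
  seg 6: up by d7 = 173/4 → (-41/8, -186)
  seg 7: left by d9 = -135/16 → (53/16, -186)
  seg 8: left by d5 = 73/8 → (-93/16, -186)
  seg 9: right by d2 = 13 → (115/16, -186)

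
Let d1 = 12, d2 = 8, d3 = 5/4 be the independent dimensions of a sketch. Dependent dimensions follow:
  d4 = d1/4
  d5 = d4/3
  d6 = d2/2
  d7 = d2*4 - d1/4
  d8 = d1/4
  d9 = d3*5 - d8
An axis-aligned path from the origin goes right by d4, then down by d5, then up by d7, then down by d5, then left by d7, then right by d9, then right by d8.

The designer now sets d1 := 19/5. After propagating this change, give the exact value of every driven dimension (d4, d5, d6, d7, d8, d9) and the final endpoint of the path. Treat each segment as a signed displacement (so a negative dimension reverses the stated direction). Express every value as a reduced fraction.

d4 = 19/20
d5 = 19/60
d6 = 4
d7 = 621/20
d8 = 19/20
d9 = 53/10
endpoint = (-477/20, 365/12)

Apply edit: d1 := 19/5
  d4 = d1/4 = 19/20
  d5 = d4/3 = 19/60
  d6 = d2/2 = 4
  d7 = d2*4 - d1/4 = 621/20
  d8 = d1/4 = 19/20
  d9 = d3*5 - d8 = 53/10
Walk from origin (0, 0):
  seg 1: right by d4 = 19/20 → (19/20, 0)
  seg 2: down by d5 = 19/60 → (19/20, -19/60)
  seg 3: up by d7 = 621/20 → (19/20, 461/15)
  seg 4: down by d5 = 19/60 → (19/20, 365/12)
  seg 5: left by d7 = 621/20 → (-301/10, 365/12)
  seg 6: right by d9 = 53/10 → (-124/5, 365/12)
  seg 7: right by d8 = 19/20 → (-477/20, 365/12)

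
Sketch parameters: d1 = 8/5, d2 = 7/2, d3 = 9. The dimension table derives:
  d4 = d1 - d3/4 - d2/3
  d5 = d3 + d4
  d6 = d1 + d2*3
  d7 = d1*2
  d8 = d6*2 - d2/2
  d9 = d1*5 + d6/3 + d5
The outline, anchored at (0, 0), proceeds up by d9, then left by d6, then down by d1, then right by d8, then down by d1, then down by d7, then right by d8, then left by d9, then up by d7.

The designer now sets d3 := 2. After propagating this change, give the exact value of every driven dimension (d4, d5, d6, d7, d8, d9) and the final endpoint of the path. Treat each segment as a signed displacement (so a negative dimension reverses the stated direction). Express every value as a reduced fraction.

Apply edit: d3 := 2
  d4 = d1 - d3/4 - d2/3 = -1/15
  d5 = d3 + d4 = 29/15
  d6 = d1 + d2*3 = 121/10
  d7 = d1*2 = 16/5
  d8 = d6*2 - d2/2 = 449/20
  d9 = d1*5 + d6/3 + d5 = 419/30
Walk from origin (0, 0):
  seg 1: up by d9 = 419/30 → (0, 419/30)
  seg 2: left by d6 = 121/10 → (-121/10, 419/30)
  seg 3: down by d1 = 8/5 → (-121/10, 371/30)
  seg 4: right by d8 = 449/20 → (207/20, 371/30)
  seg 5: down by d1 = 8/5 → (207/20, 323/30)
  seg 6: down by d7 = 16/5 → (207/20, 227/30)
  seg 7: right by d8 = 449/20 → (164/5, 227/30)
  seg 8: left by d9 = 419/30 → (113/6, 227/30)
  seg 9: up by d7 = 16/5 → (113/6, 323/30)

d4 = -1/15
d5 = 29/15
d6 = 121/10
d7 = 16/5
d8 = 449/20
d9 = 419/30
endpoint = (113/6, 323/30)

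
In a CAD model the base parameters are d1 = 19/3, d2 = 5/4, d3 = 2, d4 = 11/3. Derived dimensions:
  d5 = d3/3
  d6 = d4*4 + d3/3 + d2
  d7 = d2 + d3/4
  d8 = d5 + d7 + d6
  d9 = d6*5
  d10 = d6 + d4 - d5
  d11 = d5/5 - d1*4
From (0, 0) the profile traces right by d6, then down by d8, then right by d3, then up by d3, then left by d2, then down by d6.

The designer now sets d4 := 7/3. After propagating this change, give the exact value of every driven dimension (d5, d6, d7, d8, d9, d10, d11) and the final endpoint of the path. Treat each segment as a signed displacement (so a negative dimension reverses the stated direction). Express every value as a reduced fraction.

Apply edit: d4 := 7/3
  d5 = d3/3 = 2/3
  d6 = d4*4 + d3/3 + d2 = 45/4
  d7 = d2 + d3/4 = 7/4
  d8 = d5 + d7 + d6 = 41/3
  d9 = d6*5 = 225/4
  d10 = d6 + d4 - d5 = 155/12
  d11 = d5/5 - d1*4 = -126/5
Walk from origin (0, 0):
  seg 1: right by d6 = 45/4 → (45/4, 0)
  seg 2: down by d8 = 41/3 → (45/4, -41/3)
  seg 3: right by d3 = 2 → (53/4, -41/3)
  seg 4: up by d3 = 2 → (53/4, -35/3)
  seg 5: left by d2 = 5/4 → (12, -35/3)
  seg 6: down by d6 = 45/4 → (12, -275/12)

d5 = 2/3
d6 = 45/4
d7 = 7/4
d8 = 41/3
d9 = 225/4
d10 = 155/12
d11 = -126/5
endpoint = (12, -275/12)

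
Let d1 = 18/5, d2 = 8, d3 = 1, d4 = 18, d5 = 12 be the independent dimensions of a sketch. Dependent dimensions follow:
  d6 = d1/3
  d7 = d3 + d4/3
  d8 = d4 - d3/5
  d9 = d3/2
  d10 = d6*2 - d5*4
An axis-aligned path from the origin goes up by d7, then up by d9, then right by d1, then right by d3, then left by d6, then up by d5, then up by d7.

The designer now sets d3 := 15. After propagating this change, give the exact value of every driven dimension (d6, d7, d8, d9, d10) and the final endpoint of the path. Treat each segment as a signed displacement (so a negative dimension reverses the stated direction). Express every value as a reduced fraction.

d6 = 6/5
d7 = 21
d8 = 15
d9 = 15/2
d10 = -228/5
endpoint = (87/5, 123/2)

Apply edit: d3 := 15
  d6 = d1/3 = 6/5
  d7 = d3 + d4/3 = 21
  d8 = d4 - d3/5 = 15
  d9 = d3/2 = 15/2
  d10 = d6*2 - d5*4 = -228/5
Walk from origin (0, 0):
  seg 1: up by d7 = 21 → (0, 21)
  seg 2: up by d9 = 15/2 → (0, 57/2)
  seg 3: right by d1 = 18/5 → (18/5, 57/2)
  seg 4: right by d3 = 15 → (93/5, 57/2)
  seg 5: left by d6 = 6/5 → (87/5, 57/2)
  seg 6: up by d5 = 12 → (87/5, 81/2)
  seg 7: up by d7 = 21 → (87/5, 123/2)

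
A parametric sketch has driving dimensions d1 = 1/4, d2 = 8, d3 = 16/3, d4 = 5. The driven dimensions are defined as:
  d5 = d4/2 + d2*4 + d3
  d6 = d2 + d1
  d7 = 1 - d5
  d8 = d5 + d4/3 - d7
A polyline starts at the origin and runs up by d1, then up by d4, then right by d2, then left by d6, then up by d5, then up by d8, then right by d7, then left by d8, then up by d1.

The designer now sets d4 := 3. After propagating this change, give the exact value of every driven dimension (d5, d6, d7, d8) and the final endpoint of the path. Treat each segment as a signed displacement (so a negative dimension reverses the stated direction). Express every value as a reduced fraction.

d5 = 233/6
d6 = 33/4
d7 = -227/6
d8 = 233/3
endpoint = (-463/4, 120)

Apply edit: d4 := 3
  d5 = d4/2 + d2*4 + d3 = 233/6
  d6 = d2 + d1 = 33/4
  d7 = 1 - d5 = -227/6
  d8 = d5 + d4/3 - d7 = 233/3
Walk from origin (0, 0):
  seg 1: up by d1 = 1/4 → (0, 1/4)
  seg 2: up by d4 = 3 → (0, 13/4)
  seg 3: right by d2 = 8 → (8, 13/4)
  seg 4: left by d6 = 33/4 → (-1/4, 13/4)
  seg 5: up by d5 = 233/6 → (-1/4, 505/12)
  seg 6: up by d8 = 233/3 → (-1/4, 479/4)
  seg 7: right by d7 = -227/6 → (-457/12, 479/4)
  seg 8: left by d8 = 233/3 → (-463/4, 479/4)
  seg 9: up by d1 = 1/4 → (-463/4, 120)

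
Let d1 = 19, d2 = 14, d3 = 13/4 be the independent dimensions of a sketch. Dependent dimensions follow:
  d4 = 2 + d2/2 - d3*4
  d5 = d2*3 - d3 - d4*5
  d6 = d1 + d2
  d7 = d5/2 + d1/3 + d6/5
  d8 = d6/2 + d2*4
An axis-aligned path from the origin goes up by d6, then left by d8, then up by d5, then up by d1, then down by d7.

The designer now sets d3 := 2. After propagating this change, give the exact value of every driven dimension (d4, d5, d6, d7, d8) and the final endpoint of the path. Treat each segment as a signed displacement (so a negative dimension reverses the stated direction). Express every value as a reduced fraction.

d4 = 1
d5 = 35
d6 = 33
d7 = 913/30
d8 = 145/2
endpoint = (-145/2, 1697/30)

Apply edit: d3 := 2
  d4 = 2 + d2/2 - d3*4 = 1
  d5 = d2*3 - d3 - d4*5 = 35
  d6 = d1 + d2 = 33
  d7 = d5/2 + d1/3 + d6/5 = 913/30
  d8 = d6/2 + d2*4 = 145/2
Walk from origin (0, 0):
  seg 1: up by d6 = 33 → (0, 33)
  seg 2: left by d8 = 145/2 → (-145/2, 33)
  seg 3: up by d5 = 35 → (-145/2, 68)
  seg 4: up by d1 = 19 → (-145/2, 87)
  seg 5: down by d7 = 913/30 → (-145/2, 1697/30)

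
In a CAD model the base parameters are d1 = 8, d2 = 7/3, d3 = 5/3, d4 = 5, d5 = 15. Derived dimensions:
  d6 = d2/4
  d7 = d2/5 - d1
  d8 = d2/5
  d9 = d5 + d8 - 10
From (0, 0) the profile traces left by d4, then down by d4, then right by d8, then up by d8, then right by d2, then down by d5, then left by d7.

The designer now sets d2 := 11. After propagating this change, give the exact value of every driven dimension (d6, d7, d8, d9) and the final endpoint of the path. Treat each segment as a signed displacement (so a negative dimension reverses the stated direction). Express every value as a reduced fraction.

Apply edit: d2 := 11
  d6 = d2/4 = 11/4
  d7 = d2/5 - d1 = -29/5
  d8 = d2/5 = 11/5
  d9 = d5 + d8 - 10 = 36/5
Walk from origin (0, 0):
  seg 1: left by d4 = 5 → (-5, 0)
  seg 2: down by d4 = 5 → (-5, -5)
  seg 3: right by d8 = 11/5 → (-14/5, -5)
  seg 4: up by d8 = 11/5 → (-14/5, -14/5)
  seg 5: right by d2 = 11 → (41/5, -14/5)
  seg 6: down by d5 = 15 → (41/5, -89/5)
  seg 7: left by d7 = -29/5 → (14, -89/5)

d6 = 11/4
d7 = -29/5
d8 = 11/5
d9 = 36/5
endpoint = (14, -89/5)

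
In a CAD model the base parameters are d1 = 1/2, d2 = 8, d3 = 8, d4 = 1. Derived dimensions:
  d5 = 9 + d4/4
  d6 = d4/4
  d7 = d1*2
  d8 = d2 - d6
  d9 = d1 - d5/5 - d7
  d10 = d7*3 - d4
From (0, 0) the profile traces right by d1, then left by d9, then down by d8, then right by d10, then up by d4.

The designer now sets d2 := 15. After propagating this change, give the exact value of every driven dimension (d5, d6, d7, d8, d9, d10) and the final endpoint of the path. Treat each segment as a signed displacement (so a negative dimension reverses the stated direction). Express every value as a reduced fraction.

Apply edit: d2 := 15
  d5 = 9 + d4/4 = 37/4
  d6 = d4/4 = 1/4
  d7 = d1*2 = 1
  d8 = d2 - d6 = 59/4
  d9 = d1 - d5/5 - d7 = -47/20
  d10 = d7*3 - d4 = 2
Walk from origin (0, 0):
  seg 1: right by d1 = 1/2 → (1/2, 0)
  seg 2: left by d9 = -47/20 → (57/20, 0)
  seg 3: down by d8 = 59/4 → (57/20, -59/4)
  seg 4: right by d10 = 2 → (97/20, -59/4)
  seg 5: up by d4 = 1 → (97/20, -55/4)

d5 = 37/4
d6 = 1/4
d7 = 1
d8 = 59/4
d9 = -47/20
d10 = 2
endpoint = (97/20, -55/4)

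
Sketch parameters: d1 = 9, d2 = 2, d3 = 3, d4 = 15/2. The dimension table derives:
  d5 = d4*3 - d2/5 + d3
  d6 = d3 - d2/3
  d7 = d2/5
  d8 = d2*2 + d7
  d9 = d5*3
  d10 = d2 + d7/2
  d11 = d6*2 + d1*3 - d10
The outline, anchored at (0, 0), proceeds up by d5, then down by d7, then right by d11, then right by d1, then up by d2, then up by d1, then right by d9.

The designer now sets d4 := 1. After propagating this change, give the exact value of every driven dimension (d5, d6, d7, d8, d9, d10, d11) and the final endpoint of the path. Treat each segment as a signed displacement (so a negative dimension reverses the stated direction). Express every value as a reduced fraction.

d5 = 28/5
d6 = 7/3
d7 = 2/5
d8 = 22/5
d9 = 84/5
d10 = 11/5
d11 = 442/15
endpoint = (829/15, 81/5)

Apply edit: d4 := 1
  d5 = d4*3 - d2/5 + d3 = 28/5
  d6 = d3 - d2/3 = 7/3
  d7 = d2/5 = 2/5
  d8 = d2*2 + d7 = 22/5
  d9 = d5*3 = 84/5
  d10 = d2 + d7/2 = 11/5
  d11 = d6*2 + d1*3 - d10 = 442/15
Walk from origin (0, 0):
  seg 1: up by d5 = 28/5 → (0, 28/5)
  seg 2: down by d7 = 2/5 → (0, 26/5)
  seg 3: right by d11 = 442/15 → (442/15, 26/5)
  seg 4: right by d1 = 9 → (577/15, 26/5)
  seg 5: up by d2 = 2 → (577/15, 36/5)
  seg 6: up by d1 = 9 → (577/15, 81/5)
  seg 7: right by d9 = 84/5 → (829/15, 81/5)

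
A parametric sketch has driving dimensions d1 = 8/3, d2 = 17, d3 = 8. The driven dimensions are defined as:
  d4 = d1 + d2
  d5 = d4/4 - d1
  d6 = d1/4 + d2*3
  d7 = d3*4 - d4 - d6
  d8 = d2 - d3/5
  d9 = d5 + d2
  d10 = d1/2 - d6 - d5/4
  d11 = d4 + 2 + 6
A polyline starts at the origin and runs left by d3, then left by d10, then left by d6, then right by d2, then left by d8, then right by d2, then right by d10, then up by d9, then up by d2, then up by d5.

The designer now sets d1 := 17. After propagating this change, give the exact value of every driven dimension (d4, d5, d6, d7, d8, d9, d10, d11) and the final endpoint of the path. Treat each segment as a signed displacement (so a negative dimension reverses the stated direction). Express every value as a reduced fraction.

d4 = 34
d5 = -17/2
d6 = 221/4
d7 = -229/4
d8 = 77/5
d9 = 17/2
d10 = -357/8
d11 = 42
endpoint = (-893/20, 17)

Apply edit: d1 := 17
  d4 = d1 + d2 = 34
  d5 = d4/4 - d1 = -17/2
  d6 = d1/4 + d2*3 = 221/4
  d7 = d3*4 - d4 - d6 = -229/4
  d8 = d2 - d3/5 = 77/5
  d9 = d5 + d2 = 17/2
  d10 = d1/2 - d6 - d5/4 = -357/8
  d11 = d4 + 2 + 6 = 42
Walk from origin (0, 0):
  seg 1: left by d3 = 8 → (-8, 0)
  seg 2: left by d10 = -357/8 → (293/8, 0)
  seg 3: left by d6 = 221/4 → (-149/8, 0)
  seg 4: right by d2 = 17 → (-13/8, 0)
  seg 5: left by d8 = 77/5 → (-681/40, 0)
  seg 6: right by d2 = 17 → (-1/40, 0)
  seg 7: right by d10 = -357/8 → (-893/20, 0)
  seg 8: up by d9 = 17/2 → (-893/20, 17/2)
  seg 9: up by d2 = 17 → (-893/20, 51/2)
  seg 10: up by d5 = -17/2 → (-893/20, 17)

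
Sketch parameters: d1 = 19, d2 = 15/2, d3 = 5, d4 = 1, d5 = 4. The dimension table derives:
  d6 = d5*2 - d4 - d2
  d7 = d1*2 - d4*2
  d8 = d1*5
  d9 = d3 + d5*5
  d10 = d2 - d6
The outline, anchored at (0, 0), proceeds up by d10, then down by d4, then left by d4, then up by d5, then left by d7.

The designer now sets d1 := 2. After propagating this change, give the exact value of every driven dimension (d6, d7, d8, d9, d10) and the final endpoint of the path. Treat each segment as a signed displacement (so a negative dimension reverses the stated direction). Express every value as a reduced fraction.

Apply edit: d1 := 2
  d6 = d5*2 - d4 - d2 = -1/2
  d7 = d1*2 - d4*2 = 2
  d8 = d1*5 = 10
  d9 = d3 + d5*5 = 25
  d10 = d2 - d6 = 8
Walk from origin (0, 0):
  seg 1: up by d10 = 8 → (0, 8)
  seg 2: down by d4 = 1 → (0, 7)
  seg 3: left by d4 = 1 → (-1, 7)
  seg 4: up by d5 = 4 → (-1, 11)
  seg 5: left by d7 = 2 → (-3, 11)

d6 = -1/2
d7 = 2
d8 = 10
d9 = 25
d10 = 8
endpoint = (-3, 11)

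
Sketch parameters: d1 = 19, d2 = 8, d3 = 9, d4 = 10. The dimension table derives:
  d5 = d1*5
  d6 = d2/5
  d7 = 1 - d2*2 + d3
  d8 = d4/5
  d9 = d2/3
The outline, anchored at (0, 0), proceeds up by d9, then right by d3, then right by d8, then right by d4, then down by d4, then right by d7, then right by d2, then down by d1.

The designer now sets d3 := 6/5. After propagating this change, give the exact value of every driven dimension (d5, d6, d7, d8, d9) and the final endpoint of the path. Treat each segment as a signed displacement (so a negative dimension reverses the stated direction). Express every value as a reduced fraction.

Apply edit: d3 := 6/5
  d5 = d1*5 = 95
  d6 = d2/5 = 8/5
  d7 = 1 - d2*2 + d3 = -69/5
  d8 = d4/5 = 2
  d9 = d2/3 = 8/3
Walk from origin (0, 0):
  seg 1: up by d9 = 8/3 → (0, 8/3)
  seg 2: right by d3 = 6/5 → (6/5, 8/3)
  seg 3: right by d8 = 2 → (16/5, 8/3)
  seg 4: right by d4 = 10 → (66/5, 8/3)
  seg 5: down by d4 = 10 → (66/5, -22/3)
  seg 6: right by d7 = -69/5 → (-3/5, -22/3)
  seg 7: right by d2 = 8 → (37/5, -22/3)
  seg 8: down by d1 = 19 → (37/5, -79/3)

d5 = 95
d6 = 8/5
d7 = -69/5
d8 = 2
d9 = 8/3
endpoint = (37/5, -79/3)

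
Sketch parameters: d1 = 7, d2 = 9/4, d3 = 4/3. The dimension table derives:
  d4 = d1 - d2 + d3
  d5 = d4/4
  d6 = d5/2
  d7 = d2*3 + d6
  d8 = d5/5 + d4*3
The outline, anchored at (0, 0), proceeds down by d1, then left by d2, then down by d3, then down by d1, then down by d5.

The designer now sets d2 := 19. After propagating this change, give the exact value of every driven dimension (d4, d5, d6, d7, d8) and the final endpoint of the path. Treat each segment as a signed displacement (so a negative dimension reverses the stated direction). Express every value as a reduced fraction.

Apply edit: d2 := 19
  d4 = d1 - d2 + d3 = -32/3
  d5 = d4/4 = -8/3
  d6 = d5/2 = -4/3
  d7 = d2*3 + d6 = 167/3
  d8 = d5/5 + d4*3 = -488/15
Walk from origin (0, 0):
  seg 1: down by d1 = 7 → (0, -7)
  seg 2: left by d2 = 19 → (-19, -7)
  seg 3: down by d3 = 4/3 → (-19, -25/3)
  seg 4: down by d1 = 7 → (-19, -46/3)
  seg 5: down by d5 = -8/3 → (-19, -38/3)

d4 = -32/3
d5 = -8/3
d6 = -4/3
d7 = 167/3
d8 = -488/15
endpoint = (-19, -38/3)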